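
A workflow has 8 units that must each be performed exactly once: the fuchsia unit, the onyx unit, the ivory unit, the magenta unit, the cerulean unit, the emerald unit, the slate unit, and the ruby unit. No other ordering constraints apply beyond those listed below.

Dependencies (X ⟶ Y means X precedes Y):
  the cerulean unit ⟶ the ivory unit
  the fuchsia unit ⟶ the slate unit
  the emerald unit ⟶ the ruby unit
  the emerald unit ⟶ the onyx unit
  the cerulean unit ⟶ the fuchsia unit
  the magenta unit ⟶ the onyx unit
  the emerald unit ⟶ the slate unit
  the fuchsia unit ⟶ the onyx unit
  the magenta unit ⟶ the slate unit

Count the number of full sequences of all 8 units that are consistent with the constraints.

664

3 units have no prerequisites (the magenta unit, the cerulean unit, the emerald unit), so any of them could come first.
Enumerating by repeatedly choosing an available unit (one whose prerequisites are all placed) gives 664 distinct complete orderings.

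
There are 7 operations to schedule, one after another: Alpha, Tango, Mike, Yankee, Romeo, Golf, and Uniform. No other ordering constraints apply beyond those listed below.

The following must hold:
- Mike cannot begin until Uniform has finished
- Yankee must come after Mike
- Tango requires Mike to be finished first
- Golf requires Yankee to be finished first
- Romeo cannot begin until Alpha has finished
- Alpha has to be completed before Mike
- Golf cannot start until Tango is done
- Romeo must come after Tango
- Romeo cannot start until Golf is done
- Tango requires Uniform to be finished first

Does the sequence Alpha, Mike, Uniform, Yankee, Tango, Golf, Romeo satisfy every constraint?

No

Here Uniform comes after Mike.
That contradicts the constraint that Uniform must precede Mike.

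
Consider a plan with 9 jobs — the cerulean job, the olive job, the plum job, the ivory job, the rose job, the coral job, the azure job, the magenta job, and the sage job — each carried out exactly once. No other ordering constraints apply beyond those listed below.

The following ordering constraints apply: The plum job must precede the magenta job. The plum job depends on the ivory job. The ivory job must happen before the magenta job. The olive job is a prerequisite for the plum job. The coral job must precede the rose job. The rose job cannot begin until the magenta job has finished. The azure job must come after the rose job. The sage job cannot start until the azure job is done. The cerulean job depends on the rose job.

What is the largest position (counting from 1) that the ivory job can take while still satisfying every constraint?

Every job that must follow the ivory job has to come after it. Tracing all chains starting from the ivory job, those jobs are: the cerulean job, the plum job, the rose job, the azure job, the magenta job, the sage job — 6 in total.
With 6 mandatory successors out of 9 jobs total, the latest slot for the ivory job is 9−6 = 3, and it's reachable by doing all non-successors before the ivory job.

3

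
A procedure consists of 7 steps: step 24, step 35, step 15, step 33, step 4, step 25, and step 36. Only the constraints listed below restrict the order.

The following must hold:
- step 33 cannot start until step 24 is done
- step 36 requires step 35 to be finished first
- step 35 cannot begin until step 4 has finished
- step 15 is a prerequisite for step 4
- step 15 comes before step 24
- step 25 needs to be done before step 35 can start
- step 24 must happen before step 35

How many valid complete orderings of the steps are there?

2 steps have no prerequisites (step 15, step 25), so any of them could come first.
Counting all ways to extend the partial order to a total order gives 31.

31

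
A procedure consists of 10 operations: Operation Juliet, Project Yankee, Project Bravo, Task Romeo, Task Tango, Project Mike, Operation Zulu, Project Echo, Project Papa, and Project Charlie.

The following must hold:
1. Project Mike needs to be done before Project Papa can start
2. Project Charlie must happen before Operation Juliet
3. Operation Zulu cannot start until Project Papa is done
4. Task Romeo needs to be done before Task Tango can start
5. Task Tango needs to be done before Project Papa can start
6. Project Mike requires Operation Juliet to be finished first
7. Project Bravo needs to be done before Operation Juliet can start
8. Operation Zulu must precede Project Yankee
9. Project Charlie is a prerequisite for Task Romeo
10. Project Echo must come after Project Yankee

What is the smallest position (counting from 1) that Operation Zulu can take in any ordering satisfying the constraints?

Every operation that must precede Operation Zulu has to come before it. Tracing all chains that end at Operation Zulu, those operations are: Operation Juliet, Project Bravo, Task Romeo, Task Tango, Project Mike, Project Papa, Project Charlie — 7 in total.
So at minimum 7 operations come before Operation Zulu, putting Operation Zulu no earlier than position 8. That position is achievable by scheduling exactly those predecessors first.

8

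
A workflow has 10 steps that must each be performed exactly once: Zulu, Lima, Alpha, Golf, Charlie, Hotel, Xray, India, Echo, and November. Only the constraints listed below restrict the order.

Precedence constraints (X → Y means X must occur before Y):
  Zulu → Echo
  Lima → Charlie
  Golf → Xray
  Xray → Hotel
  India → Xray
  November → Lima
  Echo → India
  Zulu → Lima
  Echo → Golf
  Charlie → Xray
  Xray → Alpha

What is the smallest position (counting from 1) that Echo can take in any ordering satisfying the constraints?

Working backwards through the constraints from Echo, its only required predecessor is Zulu.
So at minimum 1 step comes before Echo, putting Echo no earlier than position 2. That position is achievable by scheduling exactly that predecessor first.

2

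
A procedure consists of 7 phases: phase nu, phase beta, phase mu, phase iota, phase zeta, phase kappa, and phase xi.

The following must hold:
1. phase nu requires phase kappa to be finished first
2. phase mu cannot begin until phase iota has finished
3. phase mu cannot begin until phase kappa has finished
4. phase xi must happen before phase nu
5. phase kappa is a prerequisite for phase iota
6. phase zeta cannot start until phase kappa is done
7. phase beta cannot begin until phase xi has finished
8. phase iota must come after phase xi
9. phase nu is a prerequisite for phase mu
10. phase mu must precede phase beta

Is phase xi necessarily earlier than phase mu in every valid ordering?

Tracing the constraints gives a chain: phase xi → phase nu → phase mu.
That forces phase xi before phase mu in every valid schedule.

Yes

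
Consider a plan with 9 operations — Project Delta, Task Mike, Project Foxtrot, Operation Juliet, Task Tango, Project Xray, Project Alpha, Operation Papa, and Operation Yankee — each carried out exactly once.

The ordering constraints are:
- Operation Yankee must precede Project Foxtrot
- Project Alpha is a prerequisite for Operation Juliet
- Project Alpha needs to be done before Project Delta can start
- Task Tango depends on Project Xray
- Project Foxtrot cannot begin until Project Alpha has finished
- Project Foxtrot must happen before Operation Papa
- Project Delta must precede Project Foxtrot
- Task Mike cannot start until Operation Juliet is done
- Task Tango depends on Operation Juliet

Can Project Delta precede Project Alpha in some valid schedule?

There is a dependency chain Project Alpha → Project Delta, so Project Delta always comes after Project Alpha.
Hence Project Delta can never be scheduled before Project Alpha.

No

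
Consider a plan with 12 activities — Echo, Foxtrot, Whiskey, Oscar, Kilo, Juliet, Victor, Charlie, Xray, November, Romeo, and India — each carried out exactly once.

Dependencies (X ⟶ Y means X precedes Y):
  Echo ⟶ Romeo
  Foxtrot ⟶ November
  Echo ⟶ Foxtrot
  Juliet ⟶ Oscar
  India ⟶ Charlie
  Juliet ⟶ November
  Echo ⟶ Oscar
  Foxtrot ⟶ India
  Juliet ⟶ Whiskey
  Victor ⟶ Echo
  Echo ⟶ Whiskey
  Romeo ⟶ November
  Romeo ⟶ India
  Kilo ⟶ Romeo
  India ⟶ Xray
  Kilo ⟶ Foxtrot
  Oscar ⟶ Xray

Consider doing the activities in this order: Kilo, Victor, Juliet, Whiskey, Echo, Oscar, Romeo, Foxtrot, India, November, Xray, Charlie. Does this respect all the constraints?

The sequence places Whiskey ahead of Echo.
That contradicts the constraint that Echo must precede Whiskey.

No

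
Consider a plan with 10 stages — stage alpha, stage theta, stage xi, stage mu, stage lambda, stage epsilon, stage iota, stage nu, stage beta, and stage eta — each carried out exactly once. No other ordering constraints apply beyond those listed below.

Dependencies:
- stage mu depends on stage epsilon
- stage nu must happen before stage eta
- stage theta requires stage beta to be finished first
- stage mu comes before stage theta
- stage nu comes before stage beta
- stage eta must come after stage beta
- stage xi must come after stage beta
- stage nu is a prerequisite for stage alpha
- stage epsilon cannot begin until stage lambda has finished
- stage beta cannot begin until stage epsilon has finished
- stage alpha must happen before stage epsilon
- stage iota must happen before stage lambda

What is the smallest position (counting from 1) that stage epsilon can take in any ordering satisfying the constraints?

Working backwards through the constraints from stage epsilon, its full set of required predecessors is stage alpha, stage lambda, stage iota, stage nu — 4 of them.
So at minimum 4 stages come before stage epsilon, putting stage epsilon no earlier than position 5. That position is achievable by scheduling exactly those predecessors first.

5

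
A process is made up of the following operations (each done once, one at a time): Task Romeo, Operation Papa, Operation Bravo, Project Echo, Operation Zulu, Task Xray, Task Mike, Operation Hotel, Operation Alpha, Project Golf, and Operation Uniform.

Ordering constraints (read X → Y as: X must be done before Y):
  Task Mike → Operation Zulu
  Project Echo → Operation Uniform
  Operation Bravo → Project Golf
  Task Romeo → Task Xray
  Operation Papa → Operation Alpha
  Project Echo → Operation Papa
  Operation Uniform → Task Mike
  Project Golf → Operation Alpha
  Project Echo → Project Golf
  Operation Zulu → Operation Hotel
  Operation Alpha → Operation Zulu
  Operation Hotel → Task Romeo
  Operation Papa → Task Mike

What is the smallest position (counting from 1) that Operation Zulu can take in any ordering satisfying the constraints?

Working backwards through the constraints from Operation Zulu, its full set of required predecessors is Operation Papa, Operation Bravo, Project Echo, Task Mike, Operation Alpha, Project Golf, Operation Uniform — 7 of them.
So at minimum 7 operations come before Operation Zulu, putting Operation Zulu no earlier than position 8. That position is achievable by scheduling exactly those predecessors first.

8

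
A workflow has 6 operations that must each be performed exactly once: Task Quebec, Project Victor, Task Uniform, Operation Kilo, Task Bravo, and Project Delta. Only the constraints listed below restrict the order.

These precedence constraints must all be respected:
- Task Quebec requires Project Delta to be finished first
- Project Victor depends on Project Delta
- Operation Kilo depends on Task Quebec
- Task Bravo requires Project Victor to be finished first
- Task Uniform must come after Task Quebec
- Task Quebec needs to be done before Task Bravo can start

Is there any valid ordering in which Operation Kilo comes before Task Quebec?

Following Task Quebec → Operation Kilo, Task Quebec must precede Operation Kilo in every valid ordering.
So no valid ordering can have Operation Kilo before Task Quebec.

No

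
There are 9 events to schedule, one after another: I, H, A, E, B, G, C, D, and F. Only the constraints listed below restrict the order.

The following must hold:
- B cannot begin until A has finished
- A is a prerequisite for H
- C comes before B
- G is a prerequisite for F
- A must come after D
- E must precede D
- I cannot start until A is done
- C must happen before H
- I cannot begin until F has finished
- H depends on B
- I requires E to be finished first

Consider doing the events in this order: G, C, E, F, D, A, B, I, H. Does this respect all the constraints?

Yes

Going through the constraints one by one, each required predecessor appears earlier in the sequence than its dependent — e.g. C (position 2) is before H (position 9), as required.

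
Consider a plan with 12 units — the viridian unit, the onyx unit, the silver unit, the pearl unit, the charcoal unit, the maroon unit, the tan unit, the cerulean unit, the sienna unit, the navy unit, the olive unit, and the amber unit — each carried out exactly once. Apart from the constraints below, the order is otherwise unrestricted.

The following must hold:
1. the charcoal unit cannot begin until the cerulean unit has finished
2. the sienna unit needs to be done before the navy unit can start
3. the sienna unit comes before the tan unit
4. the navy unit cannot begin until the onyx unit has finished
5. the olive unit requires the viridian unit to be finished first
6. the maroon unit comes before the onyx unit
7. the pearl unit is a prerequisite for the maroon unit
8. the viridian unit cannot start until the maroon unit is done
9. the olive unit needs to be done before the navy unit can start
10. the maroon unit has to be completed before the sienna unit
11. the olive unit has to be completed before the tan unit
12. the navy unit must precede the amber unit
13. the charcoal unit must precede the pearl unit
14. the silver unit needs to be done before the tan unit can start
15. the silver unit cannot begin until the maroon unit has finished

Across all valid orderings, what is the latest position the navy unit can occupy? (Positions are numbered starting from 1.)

Following the constraints forward from the navy unit, its only required successor is the amber unit.
With 1 mandatory successor out of 12 units total, the latest slot for the navy unit is 12−1 = 11, and it's reachable by doing all non-successors before the navy unit.

11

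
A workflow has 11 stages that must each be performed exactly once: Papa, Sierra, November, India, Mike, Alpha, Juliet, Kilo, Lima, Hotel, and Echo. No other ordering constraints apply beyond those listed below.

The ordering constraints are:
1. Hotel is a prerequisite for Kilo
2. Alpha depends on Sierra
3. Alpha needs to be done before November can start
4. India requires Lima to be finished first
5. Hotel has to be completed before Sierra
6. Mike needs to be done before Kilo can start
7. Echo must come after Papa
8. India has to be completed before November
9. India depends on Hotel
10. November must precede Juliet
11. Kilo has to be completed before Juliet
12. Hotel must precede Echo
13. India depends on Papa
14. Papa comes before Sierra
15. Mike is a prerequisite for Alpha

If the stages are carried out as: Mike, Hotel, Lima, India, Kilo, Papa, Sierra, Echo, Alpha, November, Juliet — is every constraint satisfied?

In the proposed order, India appears before Papa.
Since Papa is required before India, the ordering is invalid.

No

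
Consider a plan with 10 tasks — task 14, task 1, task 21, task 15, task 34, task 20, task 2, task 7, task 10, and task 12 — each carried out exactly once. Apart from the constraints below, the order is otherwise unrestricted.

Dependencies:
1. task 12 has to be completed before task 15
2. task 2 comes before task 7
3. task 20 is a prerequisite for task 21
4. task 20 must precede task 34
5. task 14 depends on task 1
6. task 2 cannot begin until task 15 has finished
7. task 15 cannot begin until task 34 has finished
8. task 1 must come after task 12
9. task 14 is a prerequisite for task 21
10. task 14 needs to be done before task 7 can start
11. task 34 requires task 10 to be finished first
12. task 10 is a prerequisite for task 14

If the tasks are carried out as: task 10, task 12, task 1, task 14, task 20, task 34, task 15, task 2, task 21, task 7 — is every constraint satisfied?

Going through the constraints one by one, each required predecessor appears earlier in the sequence than its dependent — e.g. task 14 (position 4) is before task 7 (position 10), as required.

Yes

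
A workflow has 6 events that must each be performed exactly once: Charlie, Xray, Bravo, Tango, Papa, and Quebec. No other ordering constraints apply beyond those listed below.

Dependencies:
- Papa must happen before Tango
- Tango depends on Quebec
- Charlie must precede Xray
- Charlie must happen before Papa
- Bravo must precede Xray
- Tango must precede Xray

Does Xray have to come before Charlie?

No

The constraints actually force Charlie before Xray (via Charlie → Xray), not the other way around.
So Xray does not have to come before Charlie — it cannot.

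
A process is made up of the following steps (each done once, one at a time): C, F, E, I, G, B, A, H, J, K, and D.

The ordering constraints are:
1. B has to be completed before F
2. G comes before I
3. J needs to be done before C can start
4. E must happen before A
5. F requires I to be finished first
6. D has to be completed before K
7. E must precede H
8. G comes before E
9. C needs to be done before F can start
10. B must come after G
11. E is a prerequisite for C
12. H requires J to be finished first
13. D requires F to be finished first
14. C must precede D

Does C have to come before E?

The constraints actually force E before C (via E → C), not the other way around.
So C does not have to come before E — it cannot.

No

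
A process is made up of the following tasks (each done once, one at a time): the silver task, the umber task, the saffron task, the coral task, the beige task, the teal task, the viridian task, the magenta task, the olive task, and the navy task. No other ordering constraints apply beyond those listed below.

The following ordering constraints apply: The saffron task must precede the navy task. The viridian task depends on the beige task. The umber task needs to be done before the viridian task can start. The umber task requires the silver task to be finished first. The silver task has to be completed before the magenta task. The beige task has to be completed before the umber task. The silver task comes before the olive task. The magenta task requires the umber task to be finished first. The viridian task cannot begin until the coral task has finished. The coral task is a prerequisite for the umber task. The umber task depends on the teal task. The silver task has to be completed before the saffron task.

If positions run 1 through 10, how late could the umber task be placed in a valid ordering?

The tasks that are forced after the umber task, directly or by a chain of constraints, are the viridian task, the magenta task. That's 2 tasks.
So at least 2 tasks follow the umber task, putting the umber task no later than position 8. That position is achievable by scheduling everything else first.

8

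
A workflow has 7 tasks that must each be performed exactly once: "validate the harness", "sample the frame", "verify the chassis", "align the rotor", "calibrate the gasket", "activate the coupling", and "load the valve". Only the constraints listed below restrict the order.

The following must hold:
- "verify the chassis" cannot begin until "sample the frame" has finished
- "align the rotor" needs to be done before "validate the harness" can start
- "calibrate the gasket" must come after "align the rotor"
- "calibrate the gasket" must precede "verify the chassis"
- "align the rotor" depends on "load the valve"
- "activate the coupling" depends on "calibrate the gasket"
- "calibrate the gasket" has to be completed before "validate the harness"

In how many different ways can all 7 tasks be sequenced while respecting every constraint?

30

2 tasks have no prerequisites ("sample the frame", "load the valve"), so any of them could come first.
Enumerating by repeatedly choosing an available task (one whose prerequisites are all placed) gives 30 distinct complete orderings.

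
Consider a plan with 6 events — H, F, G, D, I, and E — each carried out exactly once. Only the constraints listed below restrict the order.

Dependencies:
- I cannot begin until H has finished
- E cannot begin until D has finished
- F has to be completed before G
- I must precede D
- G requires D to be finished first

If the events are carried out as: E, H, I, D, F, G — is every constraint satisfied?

No

Here D comes after E.
That contradicts the constraint that D must precede E.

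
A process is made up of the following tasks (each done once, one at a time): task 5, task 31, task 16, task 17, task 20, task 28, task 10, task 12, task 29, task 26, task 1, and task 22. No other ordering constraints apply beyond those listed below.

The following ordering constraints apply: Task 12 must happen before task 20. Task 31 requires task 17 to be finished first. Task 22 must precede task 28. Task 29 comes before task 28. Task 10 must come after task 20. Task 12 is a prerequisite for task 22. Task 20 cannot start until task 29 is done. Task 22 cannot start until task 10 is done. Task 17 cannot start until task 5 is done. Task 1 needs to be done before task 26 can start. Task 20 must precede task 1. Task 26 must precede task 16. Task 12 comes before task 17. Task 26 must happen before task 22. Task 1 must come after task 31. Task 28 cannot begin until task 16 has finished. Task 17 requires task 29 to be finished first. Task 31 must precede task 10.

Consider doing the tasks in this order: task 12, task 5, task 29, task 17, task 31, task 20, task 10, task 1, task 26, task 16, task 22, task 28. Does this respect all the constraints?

Going through the constraints one by one, each required predecessor appears earlier in the sequence than its dependent — e.g. task 12 (position 1) is before task 22 (position 11), as required.

Yes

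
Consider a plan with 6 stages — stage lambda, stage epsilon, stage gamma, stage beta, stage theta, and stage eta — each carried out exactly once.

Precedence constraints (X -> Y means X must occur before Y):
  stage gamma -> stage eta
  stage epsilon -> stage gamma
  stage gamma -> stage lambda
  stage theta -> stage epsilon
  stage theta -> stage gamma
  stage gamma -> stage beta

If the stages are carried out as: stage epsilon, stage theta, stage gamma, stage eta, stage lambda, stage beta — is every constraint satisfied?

The sequence places stage epsilon ahead of stage theta.
That contradicts the constraint that stage theta must precede stage epsilon.

No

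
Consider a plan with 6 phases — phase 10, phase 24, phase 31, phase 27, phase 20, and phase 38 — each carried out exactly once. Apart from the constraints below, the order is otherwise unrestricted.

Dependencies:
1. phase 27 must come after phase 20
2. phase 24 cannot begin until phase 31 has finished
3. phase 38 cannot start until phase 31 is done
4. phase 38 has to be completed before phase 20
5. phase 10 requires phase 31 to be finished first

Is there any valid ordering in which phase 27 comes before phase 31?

There is a dependency chain phase 31 → phase 38 → phase 20 → phase 27, so phase 27 always comes after phase 31.
Hence phase 27 can never be scheduled before phase 31.

No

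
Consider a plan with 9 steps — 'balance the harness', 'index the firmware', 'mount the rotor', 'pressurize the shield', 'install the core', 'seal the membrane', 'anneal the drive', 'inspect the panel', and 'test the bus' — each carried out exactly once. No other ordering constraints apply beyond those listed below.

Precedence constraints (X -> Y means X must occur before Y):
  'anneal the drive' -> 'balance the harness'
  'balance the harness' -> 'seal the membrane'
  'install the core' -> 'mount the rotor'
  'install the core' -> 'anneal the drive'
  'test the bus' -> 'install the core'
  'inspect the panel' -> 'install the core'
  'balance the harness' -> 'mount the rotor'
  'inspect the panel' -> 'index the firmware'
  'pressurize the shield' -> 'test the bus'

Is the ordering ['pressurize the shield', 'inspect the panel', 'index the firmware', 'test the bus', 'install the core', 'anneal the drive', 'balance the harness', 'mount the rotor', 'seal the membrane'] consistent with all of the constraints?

Every stated constraint is respected: 'install the core' sits at position 5, ahead of 'mount the rotor' at position 8, and each of the other listed pairs likewise has the predecessor earlier in the sequence.

Yes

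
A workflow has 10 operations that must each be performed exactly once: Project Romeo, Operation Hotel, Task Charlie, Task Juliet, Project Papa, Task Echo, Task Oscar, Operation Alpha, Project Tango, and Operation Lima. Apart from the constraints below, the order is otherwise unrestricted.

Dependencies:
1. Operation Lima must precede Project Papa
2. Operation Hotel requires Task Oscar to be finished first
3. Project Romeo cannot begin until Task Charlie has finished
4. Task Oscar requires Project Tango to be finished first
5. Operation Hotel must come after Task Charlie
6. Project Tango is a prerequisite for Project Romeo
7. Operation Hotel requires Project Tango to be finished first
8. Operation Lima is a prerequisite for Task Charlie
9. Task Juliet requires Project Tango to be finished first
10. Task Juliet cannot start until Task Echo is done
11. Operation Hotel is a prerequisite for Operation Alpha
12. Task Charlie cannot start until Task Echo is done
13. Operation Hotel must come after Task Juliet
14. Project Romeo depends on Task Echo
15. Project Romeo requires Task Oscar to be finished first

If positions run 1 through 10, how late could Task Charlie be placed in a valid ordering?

Every operation that must follow Task Charlie has to come after it. Tracing all chains starting from Task Charlie, those operations are: Project Romeo, Operation Hotel, Operation Alpha — 3 in total.
So at least 3 operations follow Task Charlie, putting Task Charlie no later than position 7. That position is achievable by scheduling everything else first.

7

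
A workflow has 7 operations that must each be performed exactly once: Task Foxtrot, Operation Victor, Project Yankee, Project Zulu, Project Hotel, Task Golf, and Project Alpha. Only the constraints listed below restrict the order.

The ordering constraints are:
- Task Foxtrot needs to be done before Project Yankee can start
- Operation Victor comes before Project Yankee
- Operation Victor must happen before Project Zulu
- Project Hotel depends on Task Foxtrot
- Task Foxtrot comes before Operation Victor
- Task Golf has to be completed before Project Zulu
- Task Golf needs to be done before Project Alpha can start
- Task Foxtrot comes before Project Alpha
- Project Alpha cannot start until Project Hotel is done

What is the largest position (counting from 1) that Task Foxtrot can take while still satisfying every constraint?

2

Following every chain forward from Task Foxtrot, the operations that must come later are Operation Victor, Project Yankee, Project Zulu, Project Hotel, Project Alpha — 5 of them.
So at least 5 operations follow Task Foxtrot, putting Task Foxtrot no later than position 2. That position is achievable by scheduling everything else first.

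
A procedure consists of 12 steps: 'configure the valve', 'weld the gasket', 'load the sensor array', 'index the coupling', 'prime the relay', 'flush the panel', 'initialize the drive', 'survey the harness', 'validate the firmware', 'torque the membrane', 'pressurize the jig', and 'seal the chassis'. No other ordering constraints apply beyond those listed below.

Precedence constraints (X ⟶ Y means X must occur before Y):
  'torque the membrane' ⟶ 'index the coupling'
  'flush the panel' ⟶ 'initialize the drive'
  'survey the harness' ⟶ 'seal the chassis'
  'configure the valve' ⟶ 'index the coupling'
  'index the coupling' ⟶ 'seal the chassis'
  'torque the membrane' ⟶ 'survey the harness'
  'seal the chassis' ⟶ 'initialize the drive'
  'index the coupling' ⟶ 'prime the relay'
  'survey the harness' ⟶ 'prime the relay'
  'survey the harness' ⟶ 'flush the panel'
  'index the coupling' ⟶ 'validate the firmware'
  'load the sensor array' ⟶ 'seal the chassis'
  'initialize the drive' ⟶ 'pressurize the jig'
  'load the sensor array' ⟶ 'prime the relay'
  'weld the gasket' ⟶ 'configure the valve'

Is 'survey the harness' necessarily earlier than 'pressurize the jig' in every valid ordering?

Yes

There is a constraint chain 'survey the harness' → 'seal the chassis' → 'initialize the drive' → 'pressurize the jig'.
So 'survey the harness' must precede 'pressurize the jig' in any valid ordering.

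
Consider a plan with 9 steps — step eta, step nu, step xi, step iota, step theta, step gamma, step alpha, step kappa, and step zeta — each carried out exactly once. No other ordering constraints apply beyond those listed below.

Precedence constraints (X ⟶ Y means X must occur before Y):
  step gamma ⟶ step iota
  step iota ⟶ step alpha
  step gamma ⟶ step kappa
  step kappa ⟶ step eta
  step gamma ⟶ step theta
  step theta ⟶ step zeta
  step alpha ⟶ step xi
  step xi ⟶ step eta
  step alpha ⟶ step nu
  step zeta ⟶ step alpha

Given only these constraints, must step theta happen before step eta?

There is a constraint chain step theta → step zeta → step alpha → step xi → step eta.
So step theta must precede step eta in any valid ordering.

Yes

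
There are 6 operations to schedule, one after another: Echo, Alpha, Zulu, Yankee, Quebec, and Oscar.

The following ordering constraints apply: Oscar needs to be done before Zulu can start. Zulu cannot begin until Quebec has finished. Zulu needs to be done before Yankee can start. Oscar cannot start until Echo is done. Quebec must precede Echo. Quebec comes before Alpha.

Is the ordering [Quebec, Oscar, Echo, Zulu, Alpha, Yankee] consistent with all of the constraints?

No

The sequence places Oscar ahead of Echo.
That contradicts the constraint that Echo must precede Oscar.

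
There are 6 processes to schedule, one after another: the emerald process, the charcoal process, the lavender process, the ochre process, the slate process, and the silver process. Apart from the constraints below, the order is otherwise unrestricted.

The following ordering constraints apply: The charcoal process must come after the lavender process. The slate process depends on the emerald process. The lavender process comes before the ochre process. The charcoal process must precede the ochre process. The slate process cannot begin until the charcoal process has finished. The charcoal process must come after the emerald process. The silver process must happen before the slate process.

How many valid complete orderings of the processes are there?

18

The processes with no prerequisites are the emerald process, the lavender process, the silver process; any of them can be placed first.
Counting all ways to extend the partial order to a total order gives 18.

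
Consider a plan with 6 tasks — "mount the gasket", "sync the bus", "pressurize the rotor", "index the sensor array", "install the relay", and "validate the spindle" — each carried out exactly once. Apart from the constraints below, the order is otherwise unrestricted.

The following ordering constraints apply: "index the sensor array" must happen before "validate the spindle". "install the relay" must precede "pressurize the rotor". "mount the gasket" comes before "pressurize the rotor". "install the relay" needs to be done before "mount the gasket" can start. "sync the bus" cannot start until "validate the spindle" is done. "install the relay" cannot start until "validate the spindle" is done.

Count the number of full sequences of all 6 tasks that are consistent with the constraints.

Only "index the sensor array" has no prerequisites, so it must go first.
Counting all ways to extend the partial order to a total order gives 4.

4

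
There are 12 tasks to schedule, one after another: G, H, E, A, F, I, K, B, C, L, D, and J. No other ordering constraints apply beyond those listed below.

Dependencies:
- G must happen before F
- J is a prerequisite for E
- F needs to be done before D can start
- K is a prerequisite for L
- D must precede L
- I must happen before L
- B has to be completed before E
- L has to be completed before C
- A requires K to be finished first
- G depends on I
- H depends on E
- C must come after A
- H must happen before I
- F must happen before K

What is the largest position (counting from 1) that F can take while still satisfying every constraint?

Following every chain forward from F, the tasks that must come later are A, K, C, L, D — 5 of them.
So at least 5 tasks follow F, putting F no later than position 7. That position is achievable by scheduling everything else first.

7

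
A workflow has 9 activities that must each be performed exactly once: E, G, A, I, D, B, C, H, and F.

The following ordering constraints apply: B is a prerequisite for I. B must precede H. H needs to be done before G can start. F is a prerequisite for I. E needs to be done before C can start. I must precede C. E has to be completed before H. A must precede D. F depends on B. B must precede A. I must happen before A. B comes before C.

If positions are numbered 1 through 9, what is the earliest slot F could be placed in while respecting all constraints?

2

The only activity forced before F (directly or transitively) is B.
With 1 mandatory predecessor, the earliest F can sit is position 1+1 = 2, and placing just that one first achieves it.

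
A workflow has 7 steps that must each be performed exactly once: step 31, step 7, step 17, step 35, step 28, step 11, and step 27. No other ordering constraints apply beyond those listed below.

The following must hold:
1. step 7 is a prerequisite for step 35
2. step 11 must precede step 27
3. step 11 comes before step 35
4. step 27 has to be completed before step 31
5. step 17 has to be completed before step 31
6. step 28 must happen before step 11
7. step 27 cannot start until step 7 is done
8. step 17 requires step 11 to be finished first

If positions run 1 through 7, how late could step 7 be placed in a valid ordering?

Following every chain forward from step 7, the steps that must come later are step 31, step 35, step 27 — 3 of them.
So at least 3 steps follow step 7, putting step 7 no later than position 4. That position is achievable by scheduling everything else first.

4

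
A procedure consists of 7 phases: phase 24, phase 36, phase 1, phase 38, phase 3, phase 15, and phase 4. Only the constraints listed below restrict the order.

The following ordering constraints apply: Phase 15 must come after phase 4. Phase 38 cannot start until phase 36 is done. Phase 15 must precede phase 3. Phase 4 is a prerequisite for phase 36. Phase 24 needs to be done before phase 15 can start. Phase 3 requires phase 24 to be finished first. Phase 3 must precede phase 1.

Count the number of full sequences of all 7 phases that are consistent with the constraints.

2 phases have no prerequisites (phase 24, phase 4), so any of them could come first.
Counting all ways to extend the partial order to a total order gives 25.

25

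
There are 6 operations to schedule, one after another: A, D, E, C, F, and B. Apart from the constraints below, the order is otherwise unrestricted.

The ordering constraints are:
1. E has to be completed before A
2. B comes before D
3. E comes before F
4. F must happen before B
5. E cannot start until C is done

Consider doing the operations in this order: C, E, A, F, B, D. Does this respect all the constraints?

Yes

Every stated constraint is respected: E sits at position 2, ahead of F at position 4, and each of the other listed pairs likewise has the predecessor earlier in the sequence.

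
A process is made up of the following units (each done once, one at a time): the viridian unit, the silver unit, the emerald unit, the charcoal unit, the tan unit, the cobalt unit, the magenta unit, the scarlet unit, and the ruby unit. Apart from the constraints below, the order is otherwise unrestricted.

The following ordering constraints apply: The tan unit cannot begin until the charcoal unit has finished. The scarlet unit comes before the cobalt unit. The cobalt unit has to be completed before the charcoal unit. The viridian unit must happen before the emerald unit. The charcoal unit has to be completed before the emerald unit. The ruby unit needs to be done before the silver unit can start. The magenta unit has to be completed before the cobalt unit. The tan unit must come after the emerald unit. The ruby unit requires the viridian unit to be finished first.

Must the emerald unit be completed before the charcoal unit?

No

There is a chain the charcoal unit → the emerald unit, which puts the charcoal unit before the emerald unit.
So the emerald unit does not have to come before the charcoal unit — it cannot.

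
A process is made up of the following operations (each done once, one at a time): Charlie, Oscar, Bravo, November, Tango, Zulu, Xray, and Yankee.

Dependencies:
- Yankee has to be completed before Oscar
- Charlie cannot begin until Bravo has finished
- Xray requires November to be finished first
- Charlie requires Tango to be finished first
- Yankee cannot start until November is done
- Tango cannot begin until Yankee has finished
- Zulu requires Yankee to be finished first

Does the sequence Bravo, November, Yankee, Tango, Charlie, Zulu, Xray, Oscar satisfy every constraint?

Yes

Every stated constraint is respected: Yankee sits at position 3, ahead of Oscar at position 8, and each of the other listed pairs likewise has the predecessor earlier in the sequence.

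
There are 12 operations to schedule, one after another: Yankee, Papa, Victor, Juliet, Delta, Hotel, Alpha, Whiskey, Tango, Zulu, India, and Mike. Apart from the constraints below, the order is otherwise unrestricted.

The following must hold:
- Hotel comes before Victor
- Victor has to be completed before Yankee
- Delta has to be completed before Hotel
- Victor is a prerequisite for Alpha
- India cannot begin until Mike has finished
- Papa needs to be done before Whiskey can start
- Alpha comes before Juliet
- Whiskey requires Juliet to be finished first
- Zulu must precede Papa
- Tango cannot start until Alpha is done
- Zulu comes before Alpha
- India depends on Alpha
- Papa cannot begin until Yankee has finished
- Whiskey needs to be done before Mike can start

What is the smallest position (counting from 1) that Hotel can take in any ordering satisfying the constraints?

Working backwards through the constraints from Hotel, its only required predecessor is Delta.
So at minimum 1 operation comes before Hotel, putting Hotel no earlier than position 2. That position is achievable by scheduling exactly that predecessor first.

2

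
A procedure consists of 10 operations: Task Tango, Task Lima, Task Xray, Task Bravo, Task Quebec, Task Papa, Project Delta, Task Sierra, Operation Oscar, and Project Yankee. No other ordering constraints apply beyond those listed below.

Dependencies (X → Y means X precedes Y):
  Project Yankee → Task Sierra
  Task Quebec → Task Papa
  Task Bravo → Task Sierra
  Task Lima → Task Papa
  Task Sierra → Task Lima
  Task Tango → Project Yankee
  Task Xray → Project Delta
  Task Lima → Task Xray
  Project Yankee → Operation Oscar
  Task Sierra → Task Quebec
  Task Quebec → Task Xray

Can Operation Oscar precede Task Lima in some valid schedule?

The constraints leave Operation Oscar and Task Lima unordered relative to each other; nothing requires Task Lima earlier.
That means at least one valid schedule has Operation Oscar before Task Lima.

Yes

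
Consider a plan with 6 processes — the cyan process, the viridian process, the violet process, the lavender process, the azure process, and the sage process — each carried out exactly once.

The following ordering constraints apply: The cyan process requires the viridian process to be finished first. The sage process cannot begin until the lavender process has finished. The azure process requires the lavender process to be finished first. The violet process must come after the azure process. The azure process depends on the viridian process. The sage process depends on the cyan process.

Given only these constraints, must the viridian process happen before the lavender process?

No

No chain of constraints connects the viridian process to the lavender process in either direction.
A valid ordering placing the lavender process before the viridian process exists, so the answer is no.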